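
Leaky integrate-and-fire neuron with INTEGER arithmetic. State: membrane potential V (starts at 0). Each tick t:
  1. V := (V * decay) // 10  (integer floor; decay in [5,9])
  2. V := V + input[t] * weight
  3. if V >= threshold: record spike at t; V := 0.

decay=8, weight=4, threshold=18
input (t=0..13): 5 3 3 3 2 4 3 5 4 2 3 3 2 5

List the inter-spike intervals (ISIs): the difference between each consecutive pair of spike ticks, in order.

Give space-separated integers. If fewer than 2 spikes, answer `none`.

Answer: 2 3 2 2 2 2

Derivation:
t=0: input=5 -> V=0 FIRE
t=1: input=3 -> V=12
t=2: input=3 -> V=0 FIRE
t=3: input=3 -> V=12
t=4: input=2 -> V=17
t=5: input=4 -> V=0 FIRE
t=6: input=3 -> V=12
t=7: input=5 -> V=0 FIRE
t=8: input=4 -> V=16
t=9: input=2 -> V=0 FIRE
t=10: input=3 -> V=12
t=11: input=3 -> V=0 FIRE
t=12: input=2 -> V=8
t=13: input=5 -> V=0 FIRE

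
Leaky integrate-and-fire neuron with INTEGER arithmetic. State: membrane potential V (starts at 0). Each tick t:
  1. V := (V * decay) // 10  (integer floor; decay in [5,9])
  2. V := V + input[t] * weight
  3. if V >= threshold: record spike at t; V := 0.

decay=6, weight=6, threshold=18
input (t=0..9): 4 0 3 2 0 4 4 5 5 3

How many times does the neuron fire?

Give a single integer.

t=0: input=4 -> V=0 FIRE
t=1: input=0 -> V=0
t=2: input=3 -> V=0 FIRE
t=3: input=2 -> V=12
t=4: input=0 -> V=7
t=5: input=4 -> V=0 FIRE
t=6: input=4 -> V=0 FIRE
t=7: input=5 -> V=0 FIRE
t=8: input=5 -> V=0 FIRE
t=9: input=3 -> V=0 FIRE

Answer: 7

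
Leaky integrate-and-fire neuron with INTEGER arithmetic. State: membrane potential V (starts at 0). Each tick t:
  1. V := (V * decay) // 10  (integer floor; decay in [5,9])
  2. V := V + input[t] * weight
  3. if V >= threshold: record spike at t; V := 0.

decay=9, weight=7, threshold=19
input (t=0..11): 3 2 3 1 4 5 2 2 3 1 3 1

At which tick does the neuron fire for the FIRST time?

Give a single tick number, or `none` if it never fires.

Answer: 0

Derivation:
t=0: input=3 -> V=0 FIRE
t=1: input=2 -> V=14
t=2: input=3 -> V=0 FIRE
t=3: input=1 -> V=7
t=4: input=4 -> V=0 FIRE
t=5: input=5 -> V=0 FIRE
t=6: input=2 -> V=14
t=7: input=2 -> V=0 FIRE
t=8: input=3 -> V=0 FIRE
t=9: input=1 -> V=7
t=10: input=3 -> V=0 FIRE
t=11: input=1 -> V=7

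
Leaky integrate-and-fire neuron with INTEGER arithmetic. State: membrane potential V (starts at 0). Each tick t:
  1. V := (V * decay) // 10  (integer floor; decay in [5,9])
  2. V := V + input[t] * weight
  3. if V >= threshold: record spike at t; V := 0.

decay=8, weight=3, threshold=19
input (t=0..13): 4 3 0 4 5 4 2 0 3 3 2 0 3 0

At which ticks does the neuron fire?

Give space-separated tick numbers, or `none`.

Answer: 3 5 10

Derivation:
t=0: input=4 -> V=12
t=1: input=3 -> V=18
t=2: input=0 -> V=14
t=3: input=4 -> V=0 FIRE
t=4: input=5 -> V=15
t=5: input=4 -> V=0 FIRE
t=6: input=2 -> V=6
t=7: input=0 -> V=4
t=8: input=3 -> V=12
t=9: input=3 -> V=18
t=10: input=2 -> V=0 FIRE
t=11: input=0 -> V=0
t=12: input=3 -> V=9
t=13: input=0 -> V=7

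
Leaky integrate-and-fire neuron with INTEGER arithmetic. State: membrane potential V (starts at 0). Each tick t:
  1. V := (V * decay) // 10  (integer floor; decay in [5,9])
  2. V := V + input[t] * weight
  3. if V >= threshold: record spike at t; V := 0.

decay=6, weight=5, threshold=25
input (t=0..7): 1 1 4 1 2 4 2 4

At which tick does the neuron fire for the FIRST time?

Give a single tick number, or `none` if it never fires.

t=0: input=1 -> V=5
t=1: input=1 -> V=8
t=2: input=4 -> V=24
t=3: input=1 -> V=19
t=4: input=2 -> V=21
t=5: input=4 -> V=0 FIRE
t=6: input=2 -> V=10
t=7: input=4 -> V=0 FIRE

Answer: 5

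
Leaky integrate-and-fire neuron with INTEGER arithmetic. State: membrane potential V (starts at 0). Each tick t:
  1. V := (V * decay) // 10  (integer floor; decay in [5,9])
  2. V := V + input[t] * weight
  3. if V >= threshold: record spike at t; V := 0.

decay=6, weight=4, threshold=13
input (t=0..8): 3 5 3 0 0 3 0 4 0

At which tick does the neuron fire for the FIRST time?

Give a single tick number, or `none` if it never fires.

Answer: 1

Derivation:
t=0: input=3 -> V=12
t=1: input=5 -> V=0 FIRE
t=2: input=3 -> V=12
t=3: input=0 -> V=7
t=4: input=0 -> V=4
t=5: input=3 -> V=0 FIRE
t=6: input=0 -> V=0
t=7: input=4 -> V=0 FIRE
t=8: input=0 -> V=0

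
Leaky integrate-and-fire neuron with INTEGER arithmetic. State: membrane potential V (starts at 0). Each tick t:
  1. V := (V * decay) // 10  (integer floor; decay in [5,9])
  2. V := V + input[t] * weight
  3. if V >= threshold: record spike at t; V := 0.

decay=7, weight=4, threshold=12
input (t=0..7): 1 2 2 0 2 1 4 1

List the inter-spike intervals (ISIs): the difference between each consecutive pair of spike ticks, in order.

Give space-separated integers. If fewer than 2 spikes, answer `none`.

Answer: 4

Derivation:
t=0: input=1 -> V=4
t=1: input=2 -> V=10
t=2: input=2 -> V=0 FIRE
t=3: input=0 -> V=0
t=4: input=2 -> V=8
t=5: input=1 -> V=9
t=6: input=4 -> V=0 FIRE
t=7: input=1 -> V=4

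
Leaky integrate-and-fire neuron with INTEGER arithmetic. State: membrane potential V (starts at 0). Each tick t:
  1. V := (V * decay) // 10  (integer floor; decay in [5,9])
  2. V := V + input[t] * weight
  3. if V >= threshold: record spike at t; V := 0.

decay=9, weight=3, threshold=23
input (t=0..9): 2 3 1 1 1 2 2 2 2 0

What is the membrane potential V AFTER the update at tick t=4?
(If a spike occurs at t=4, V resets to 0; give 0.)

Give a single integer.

Answer: 17

Derivation:
t=0: input=2 -> V=6
t=1: input=3 -> V=14
t=2: input=1 -> V=15
t=3: input=1 -> V=16
t=4: input=1 -> V=17
t=5: input=2 -> V=21
t=6: input=2 -> V=0 FIRE
t=7: input=2 -> V=6
t=8: input=2 -> V=11
t=9: input=0 -> V=9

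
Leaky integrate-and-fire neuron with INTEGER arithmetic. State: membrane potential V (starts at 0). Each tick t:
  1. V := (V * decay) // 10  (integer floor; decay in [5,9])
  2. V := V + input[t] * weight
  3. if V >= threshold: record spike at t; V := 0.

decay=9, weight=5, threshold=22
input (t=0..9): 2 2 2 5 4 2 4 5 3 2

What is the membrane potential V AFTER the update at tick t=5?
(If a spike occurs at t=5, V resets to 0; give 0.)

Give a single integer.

t=0: input=2 -> V=10
t=1: input=2 -> V=19
t=2: input=2 -> V=0 FIRE
t=3: input=5 -> V=0 FIRE
t=4: input=4 -> V=20
t=5: input=2 -> V=0 FIRE
t=6: input=4 -> V=20
t=7: input=5 -> V=0 FIRE
t=8: input=3 -> V=15
t=9: input=2 -> V=0 FIRE

Answer: 0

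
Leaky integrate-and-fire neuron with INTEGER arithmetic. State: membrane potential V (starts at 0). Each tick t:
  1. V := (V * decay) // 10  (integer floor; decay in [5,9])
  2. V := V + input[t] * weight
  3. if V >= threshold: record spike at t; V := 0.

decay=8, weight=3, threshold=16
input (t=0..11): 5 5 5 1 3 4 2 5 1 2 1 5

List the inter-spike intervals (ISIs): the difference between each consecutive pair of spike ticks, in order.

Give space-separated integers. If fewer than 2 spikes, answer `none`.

t=0: input=5 -> V=15
t=1: input=5 -> V=0 FIRE
t=2: input=5 -> V=15
t=3: input=1 -> V=15
t=4: input=3 -> V=0 FIRE
t=5: input=4 -> V=12
t=6: input=2 -> V=15
t=7: input=5 -> V=0 FIRE
t=8: input=1 -> V=3
t=9: input=2 -> V=8
t=10: input=1 -> V=9
t=11: input=5 -> V=0 FIRE

Answer: 3 3 4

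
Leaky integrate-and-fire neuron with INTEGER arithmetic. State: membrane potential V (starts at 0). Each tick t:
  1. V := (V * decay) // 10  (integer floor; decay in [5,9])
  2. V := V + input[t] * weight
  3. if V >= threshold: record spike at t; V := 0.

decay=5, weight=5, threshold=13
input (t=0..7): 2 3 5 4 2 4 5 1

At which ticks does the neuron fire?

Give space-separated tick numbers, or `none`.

Answer: 1 2 3 5 6

Derivation:
t=0: input=2 -> V=10
t=1: input=3 -> V=0 FIRE
t=2: input=5 -> V=0 FIRE
t=3: input=4 -> V=0 FIRE
t=4: input=2 -> V=10
t=5: input=4 -> V=0 FIRE
t=6: input=5 -> V=0 FIRE
t=7: input=1 -> V=5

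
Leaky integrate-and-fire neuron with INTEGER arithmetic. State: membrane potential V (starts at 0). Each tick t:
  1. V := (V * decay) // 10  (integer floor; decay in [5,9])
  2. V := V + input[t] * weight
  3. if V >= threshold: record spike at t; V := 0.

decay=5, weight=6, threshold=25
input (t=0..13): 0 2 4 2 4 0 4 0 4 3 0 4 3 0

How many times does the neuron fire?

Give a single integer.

t=0: input=0 -> V=0
t=1: input=2 -> V=12
t=2: input=4 -> V=0 FIRE
t=3: input=2 -> V=12
t=4: input=4 -> V=0 FIRE
t=5: input=0 -> V=0
t=6: input=4 -> V=24
t=7: input=0 -> V=12
t=8: input=4 -> V=0 FIRE
t=9: input=3 -> V=18
t=10: input=0 -> V=9
t=11: input=4 -> V=0 FIRE
t=12: input=3 -> V=18
t=13: input=0 -> V=9

Answer: 4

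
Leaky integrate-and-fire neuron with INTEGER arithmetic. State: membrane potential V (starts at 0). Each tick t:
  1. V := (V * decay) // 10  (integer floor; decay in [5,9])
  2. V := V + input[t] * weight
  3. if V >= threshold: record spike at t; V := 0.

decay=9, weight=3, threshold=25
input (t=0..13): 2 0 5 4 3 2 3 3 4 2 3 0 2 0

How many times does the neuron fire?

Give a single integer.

t=0: input=2 -> V=6
t=1: input=0 -> V=5
t=2: input=5 -> V=19
t=3: input=4 -> V=0 FIRE
t=4: input=3 -> V=9
t=5: input=2 -> V=14
t=6: input=3 -> V=21
t=7: input=3 -> V=0 FIRE
t=8: input=4 -> V=12
t=9: input=2 -> V=16
t=10: input=3 -> V=23
t=11: input=0 -> V=20
t=12: input=2 -> V=24
t=13: input=0 -> V=21

Answer: 2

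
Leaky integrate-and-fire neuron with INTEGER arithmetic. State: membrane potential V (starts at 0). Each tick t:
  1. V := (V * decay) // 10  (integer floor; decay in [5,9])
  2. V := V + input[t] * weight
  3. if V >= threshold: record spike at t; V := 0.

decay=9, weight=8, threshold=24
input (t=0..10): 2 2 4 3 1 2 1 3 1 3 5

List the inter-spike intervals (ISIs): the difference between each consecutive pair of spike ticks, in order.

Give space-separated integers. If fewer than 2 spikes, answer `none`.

Answer: 1 1 3 1 2 1

Derivation:
t=0: input=2 -> V=16
t=1: input=2 -> V=0 FIRE
t=2: input=4 -> V=0 FIRE
t=3: input=3 -> V=0 FIRE
t=4: input=1 -> V=8
t=5: input=2 -> V=23
t=6: input=1 -> V=0 FIRE
t=7: input=3 -> V=0 FIRE
t=8: input=1 -> V=8
t=9: input=3 -> V=0 FIRE
t=10: input=5 -> V=0 FIRE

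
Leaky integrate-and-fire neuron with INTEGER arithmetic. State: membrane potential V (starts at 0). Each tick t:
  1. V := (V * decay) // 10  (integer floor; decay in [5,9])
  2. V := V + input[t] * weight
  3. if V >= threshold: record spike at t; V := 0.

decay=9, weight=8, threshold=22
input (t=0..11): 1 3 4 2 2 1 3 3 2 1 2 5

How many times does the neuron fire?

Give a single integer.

t=0: input=1 -> V=8
t=1: input=3 -> V=0 FIRE
t=2: input=4 -> V=0 FIRE
t=3: input=2 -> V=16
t=4: input=2 -> V=0 FIRE
t=5: input=1 -> V=8
t=6: input=3 -> V=0 FIRE
t=7: input=3 -> V=0 FIRE
t=8: input=2 -> V=16
t=9: input=1 -> V=0 FIRE
t=10: input=2 -> V=16
t=11: input=5 -> V=0 FIRE

Answer: 7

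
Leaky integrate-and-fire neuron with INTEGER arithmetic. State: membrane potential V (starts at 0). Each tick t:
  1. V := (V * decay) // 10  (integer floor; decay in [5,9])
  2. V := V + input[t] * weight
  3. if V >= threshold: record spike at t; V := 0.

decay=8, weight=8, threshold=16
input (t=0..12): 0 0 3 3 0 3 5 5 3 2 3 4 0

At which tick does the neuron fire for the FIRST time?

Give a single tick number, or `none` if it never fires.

Answer: 2

Derivation:
t=0: input=0 -> V=0
t=1: input=0 -> V=0
t=2: input=3 -> V=0 FIRE
t=3: input=3 -> V=0 FIRE
t=4: input=0 -> V=0
t=5: input=3 -> V=0 FIRE
t=6: input=5 -> V=0 FIRE
t=7: input=5 -> V=0 FIRE
t=8: input=3 -> V=0 FIRE
t=9: input=2 -> V=0 FIRE
t=10: input=3 -> V=0 FIRE
t=11: input=4 -> V=0 FIRE
t=12: input=0 -> V=0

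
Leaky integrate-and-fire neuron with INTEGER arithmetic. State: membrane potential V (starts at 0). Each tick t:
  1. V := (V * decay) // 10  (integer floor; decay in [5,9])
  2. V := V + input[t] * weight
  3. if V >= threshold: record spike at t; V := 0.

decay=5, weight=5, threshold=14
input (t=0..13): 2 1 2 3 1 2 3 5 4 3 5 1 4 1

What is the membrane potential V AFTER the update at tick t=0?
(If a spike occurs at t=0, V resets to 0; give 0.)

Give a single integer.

t=0: input=2 -> V=10
t=1: input=1 -> V=10
t=2: input=2 -> V=0 FIRE
t=3: input=3 -> V=0 FIRE
t=4: input=1 -> V=5
t=5: input=2 -> V=12
t=6: input=3 -> V=0 FIRE
t=7: input=5 -> V=0 FIRE
t=8: input=4 -> V=0 FIRE
t=9: input=3 -> V=0 FIRE
t=10: input=5 -> V=0 FIRE
t=11: input=1 -> V=5
t=12: input=4 -> V=0 FIRE
t=13: input=1 -> V=5

Answer: 10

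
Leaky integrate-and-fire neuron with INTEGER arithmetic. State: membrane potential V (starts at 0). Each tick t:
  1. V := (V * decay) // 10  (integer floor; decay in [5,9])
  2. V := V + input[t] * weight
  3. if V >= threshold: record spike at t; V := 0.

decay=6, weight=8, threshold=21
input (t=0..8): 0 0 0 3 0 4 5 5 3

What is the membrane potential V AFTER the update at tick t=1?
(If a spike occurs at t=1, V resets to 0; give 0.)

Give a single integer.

Answer: 0

Derivation:
t=0: input=0 -> V=0
t=1: input=0 -> V=0
t=2: input=0 -> V=0
t=3: input=3 -> V=0 FIRE
t=4: input=0 -> V=0
t=5: input=4 -> V=0 FIRE
t=6: input=5 -> V=0 FIRE
t=7: input=5 -> V=0 FIRE
t=8: input=3 -> V=0 FIRE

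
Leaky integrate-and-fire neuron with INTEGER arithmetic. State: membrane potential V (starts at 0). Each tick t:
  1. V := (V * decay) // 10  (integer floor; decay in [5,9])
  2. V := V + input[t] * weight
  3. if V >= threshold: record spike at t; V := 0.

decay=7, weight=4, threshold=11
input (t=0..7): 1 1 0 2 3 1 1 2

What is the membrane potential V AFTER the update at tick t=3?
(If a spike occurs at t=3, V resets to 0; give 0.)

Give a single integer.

t=0: input=1 -> V=4
t=1: input=1 -> V=6
t=2: input=0 -> V=4
t=3: input=2 -> V=10
t=4: input=3 -> V=0 FIRE
t=5: input=1 -> V=4
t=6: input=1 -> V=6
t=7: input=2 -> V=0 FIRE

Answer: 10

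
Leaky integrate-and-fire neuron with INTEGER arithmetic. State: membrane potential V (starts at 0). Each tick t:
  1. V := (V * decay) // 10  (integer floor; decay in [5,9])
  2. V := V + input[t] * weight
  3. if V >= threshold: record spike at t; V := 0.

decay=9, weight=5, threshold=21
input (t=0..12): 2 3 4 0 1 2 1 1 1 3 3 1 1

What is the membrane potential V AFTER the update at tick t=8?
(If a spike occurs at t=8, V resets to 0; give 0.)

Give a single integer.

t=0: input=2 -> V=10
t=1: input=3 -> V=0 FIRE
t=2: input=4 -> V=20
t=3: input=0 -> V=18
t=4: input=1 -> V=0 FIRE
t=5: input=2 -> V=10
t=6: input=1 -> V=14
t=7: input=1 -> V=17
t=8: input=1 -> V=20
t=9: input=3 -> V=0 FIRE
t=10: input=3 -> V=15
t=11: input=1 -> V=18
t=12: input=1 -> V=0 FIRE

Answer: 20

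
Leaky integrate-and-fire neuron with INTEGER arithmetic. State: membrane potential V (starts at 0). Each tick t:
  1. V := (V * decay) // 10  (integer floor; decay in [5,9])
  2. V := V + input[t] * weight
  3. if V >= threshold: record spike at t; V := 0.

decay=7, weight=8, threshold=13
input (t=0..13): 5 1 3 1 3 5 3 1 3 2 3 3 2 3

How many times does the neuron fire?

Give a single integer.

t=0: input=5 -> V=0 FIRE
t=1: input=1 -> V=8
t=2: input=3 -> V=0 FIRE
t=3: input=1 -> V=8
t=4: input=3 -> V=0 FIRE
t=5: input=5 -> V=0 FIRE
t=6: input=3 -> V=0 FIRE
t=7: input=1 -> V=8
t=8: input=3 -> V=0 FIRE
t=9: input=2 -> V=0 FIRE
t=10: input=3 -> V=0 FIRE
t=11: input=3 -> V=0 FIRE
t=12: input=2 -> V=0 FIRE
t=13: input=3 -> V=0 FIRE

Answer: 11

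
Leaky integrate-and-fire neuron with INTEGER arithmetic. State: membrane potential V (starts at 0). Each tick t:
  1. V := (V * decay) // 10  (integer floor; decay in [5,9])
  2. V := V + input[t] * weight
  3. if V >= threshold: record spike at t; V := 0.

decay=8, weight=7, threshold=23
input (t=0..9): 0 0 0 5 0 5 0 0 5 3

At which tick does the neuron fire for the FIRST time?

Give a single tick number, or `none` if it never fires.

Answer: 3

Derivation:
t=0: input=0 -> V=0
t=1: input=0 -> V=0
t=2: input=0 -> V=0
t=3: input=5 -> V=0 FIRE
t=4: input=0 -> V=0
t=5: input=5 -> V=0 FIRE
t=6: input=0 -> V=0
t=7: input=0 -> V=0
t=8: input=5 -> V=0 FIRE
t=9: input=3 -> V=21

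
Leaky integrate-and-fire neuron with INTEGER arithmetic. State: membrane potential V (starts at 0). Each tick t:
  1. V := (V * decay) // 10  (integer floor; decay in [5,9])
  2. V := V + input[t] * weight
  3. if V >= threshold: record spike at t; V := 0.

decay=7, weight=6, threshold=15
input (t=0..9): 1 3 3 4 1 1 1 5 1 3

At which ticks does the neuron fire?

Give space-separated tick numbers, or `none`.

t=0: input=1 -> V=6
t=1: input=3 -> V=0 FIRE
t=2: input=3 -> V=0 FIRE
t=3: input=4 -> V=0 FIRE
t=4: input=1 -> V=6
t=5: input=1 -> V=10
t=6: input=1 -> V=13
t=7: input=5 -> V=0 FIRE
t=8: input=1 -> V=6
t=9: input=3 -> V=0 FIRE

Answer: 1 2 3 7 9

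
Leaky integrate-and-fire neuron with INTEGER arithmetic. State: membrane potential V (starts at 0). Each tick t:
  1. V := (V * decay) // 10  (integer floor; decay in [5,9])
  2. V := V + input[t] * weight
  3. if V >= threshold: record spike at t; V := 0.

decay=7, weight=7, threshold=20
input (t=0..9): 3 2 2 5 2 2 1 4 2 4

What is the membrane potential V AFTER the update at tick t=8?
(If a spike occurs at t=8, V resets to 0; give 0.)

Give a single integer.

t=0: input=3 -> V=0 FIRE
t=1: input=2 -> V=14
t=2: input=2 -> V=0 FIRE
t=3: input=5 -> V=0 FIRE
t=4: input=2 -> V=14
t=5: input=2 -> V=0 FIRE
t=6: input=1 -> V=7
t=7: input=4 -> V=0 FIRE
t=8: input=2 -> V=14
t=9: input=4 -> V=0 FIRE

Answer: 14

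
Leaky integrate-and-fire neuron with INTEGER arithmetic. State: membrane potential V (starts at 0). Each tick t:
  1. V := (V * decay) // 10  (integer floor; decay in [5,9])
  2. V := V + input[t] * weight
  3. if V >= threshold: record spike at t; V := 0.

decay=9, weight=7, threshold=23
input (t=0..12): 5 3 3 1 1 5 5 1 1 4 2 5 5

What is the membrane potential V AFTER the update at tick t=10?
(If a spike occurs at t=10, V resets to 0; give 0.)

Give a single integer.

Answer: 14

Derivation:
t=0: input=5 -> V=0 FIRE
t=1: input=3 -> V=21
t=2: input=3 -> V=0 FIRE
t=3: input=1 -> V=7
t=4: input=1 -> V=13
t=5: input=5 -> V=0 FIRE
t=6: input=5 -> V=0 FIRE
t=7: input=1 -> V=7
t=8: input=1 -> V=13
t=9: input=4 -> V=0 FIRE
t=10: input=2 -> V=14
t=11: input=5 -> V=0 FIRE
t=12: input=5 -> V=0 FIRE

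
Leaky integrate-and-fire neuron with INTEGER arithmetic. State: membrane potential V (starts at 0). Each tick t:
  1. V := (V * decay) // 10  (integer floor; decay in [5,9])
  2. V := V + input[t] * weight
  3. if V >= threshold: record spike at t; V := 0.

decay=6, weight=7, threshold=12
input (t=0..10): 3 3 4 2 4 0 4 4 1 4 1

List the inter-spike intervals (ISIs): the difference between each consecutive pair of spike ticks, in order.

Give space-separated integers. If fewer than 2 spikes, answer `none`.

Answer: 1 1 1 1 2 1 2

Derivation:
t=0: input=3 -> V=0 FIRE
t=1: input=3 -> V=0 FIRE
t=2: input=4 -> V=0 FIRE
t=3: input=2 -> V=0 FIRE
t=4: input=4 -> V=0 FIRE
t=5: input=0 -> V=0
t=6: input=4 -> V=0 FIRE
t=7: input=4 -> V=0 FIRE
t=8: input=1 -> V=7
t=9: input=4 -> V=0 FIRE
t=10: input=1 -> V=7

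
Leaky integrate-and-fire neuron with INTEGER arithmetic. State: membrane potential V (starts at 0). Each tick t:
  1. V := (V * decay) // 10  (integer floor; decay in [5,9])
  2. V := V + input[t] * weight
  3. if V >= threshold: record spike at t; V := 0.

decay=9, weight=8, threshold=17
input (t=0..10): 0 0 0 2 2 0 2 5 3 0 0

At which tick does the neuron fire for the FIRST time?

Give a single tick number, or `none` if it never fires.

t=0: input=0 -> V=0
t=1: input=0 -> V=0
t=2: input=0 -> V=0
t=3: input=2 -> V=16
t=4: input=2 -> V=0 FIRE
t=5: input=0 -> V=0
t=6: input=2 -> V=16
t=7: input=5 -> V=0 FIRE
t=8: input=3 -> V=0 FIRE
t=9: input=0 -> V=0
t=10: input=0 -> V=0

Answer: 4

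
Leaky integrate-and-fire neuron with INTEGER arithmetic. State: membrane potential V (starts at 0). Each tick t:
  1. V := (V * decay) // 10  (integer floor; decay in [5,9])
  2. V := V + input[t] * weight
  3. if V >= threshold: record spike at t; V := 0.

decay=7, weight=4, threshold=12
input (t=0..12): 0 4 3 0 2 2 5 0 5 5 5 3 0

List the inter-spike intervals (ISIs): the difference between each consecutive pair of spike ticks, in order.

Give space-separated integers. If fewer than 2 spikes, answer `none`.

Answer: 1 3 1 2 1 1 1

Derivation:
t=0: input=0 -> V=0
t=1: input=4 -> V=0 FIRE
t=2: input=3 -> V=0 FIRE
t=3: input=0 -> V=0
t=4: input=2 -> V=8
t=5: input=2 -> V=0 FIRE
t=6: input=5 -> V=0 FIRE
t=7: input=0 -> V=0
t=8: input=5 -> V=0 FIRE
t=9: input=5 -> V=0 FIRE
t=10: input=5 -> V=0 FIRE
t=11: input=3 -> V=0 FIRE
t=12: input=0 -> V=0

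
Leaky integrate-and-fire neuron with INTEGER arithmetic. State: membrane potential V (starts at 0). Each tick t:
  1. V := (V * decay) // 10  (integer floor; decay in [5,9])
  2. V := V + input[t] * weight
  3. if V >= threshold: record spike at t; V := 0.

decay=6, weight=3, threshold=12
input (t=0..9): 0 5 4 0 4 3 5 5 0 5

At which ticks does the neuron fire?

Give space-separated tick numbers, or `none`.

t=0: input=0 -> V=0
t=1: input=5 -> V=0 FIRE
t=2: input=4 -> V=0 FIRE
t=3: input=0 -> V=0
t=4: input=4 -> V=0 FIRE
t=5: input=3 -> V=9
t=6: input=5 -> V=0 FIRE
t=7: input=5 -> V=0 FIRE
t=8: input=0 -> V=0
t=9: input=5 -> V=0 FIRE

Answer: 1 2 4 6 7 9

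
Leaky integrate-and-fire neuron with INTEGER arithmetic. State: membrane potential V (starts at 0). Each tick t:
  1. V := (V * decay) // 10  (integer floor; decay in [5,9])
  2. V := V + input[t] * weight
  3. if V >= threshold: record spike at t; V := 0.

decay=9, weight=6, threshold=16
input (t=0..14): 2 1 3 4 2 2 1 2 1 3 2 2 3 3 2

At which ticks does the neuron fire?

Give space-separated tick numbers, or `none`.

Answer: 1 2 3 5 7 9 11 12 13

Derivation:
t=0: input=2 -> V=12
t=1: input=1 -> V=0 FIRE
t=2: input=3 -> V=0 FIRE
t=3: input=4 -> V=0 FIRE
t=4: input=2 -> V=12
t=5: input=2 -> V=0 FIRE
t=6: input=1 -> V=6
t=7: input=2 -> V=0 FIRE
t=8: input=1 -> V=6
t=9: input=3 -> V=0 FIRE
t=10: input=2 -> V=12
t=11: input=2 -> V=0 FIRE
t=12: input=3 -> V=0 FIRE
t=13: input=3 -> V=0 FIRE
t=14: input=2 -> V=12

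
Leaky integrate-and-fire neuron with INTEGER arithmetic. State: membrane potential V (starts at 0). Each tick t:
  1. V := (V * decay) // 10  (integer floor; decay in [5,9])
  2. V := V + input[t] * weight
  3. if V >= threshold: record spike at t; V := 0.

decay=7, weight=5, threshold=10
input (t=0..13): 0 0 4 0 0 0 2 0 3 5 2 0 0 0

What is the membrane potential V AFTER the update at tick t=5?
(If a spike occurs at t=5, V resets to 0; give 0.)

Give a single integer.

Answer: 0

Derivation:
t=0: input=0 -> V=0
t=1: input=0 -> V=0
t=2: input=4 -> V=0 FIRE
t=3: input=0 -> V=0
t=4: input=0 -> V=0
t=5: input=0 -> V=0
t=6: input=2 -> V=0 FIRE
t=7: input=0 -> V=0
t=8: input=3 -> V=0 FIRE
t=9: input=5 -> V=0 FIRE
t=10: input=2 -> V=0 FIRE
t=11: input=0 -> V=0
t=12: input=0 -> V=0
t=13: input=0 -> V=0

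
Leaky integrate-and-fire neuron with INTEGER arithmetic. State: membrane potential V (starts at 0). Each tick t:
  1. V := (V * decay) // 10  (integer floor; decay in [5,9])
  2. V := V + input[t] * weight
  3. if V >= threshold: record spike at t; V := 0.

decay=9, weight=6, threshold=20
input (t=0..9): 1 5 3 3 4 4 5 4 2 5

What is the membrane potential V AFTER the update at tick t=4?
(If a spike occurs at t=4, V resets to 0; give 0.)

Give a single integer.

Answer: 0

Derivation:
t=0: input=1 -> V=6
t=1: input=5 -> V=0 FIRE
t=2: input=3 -> V=18
t=3: input=3 -> V=0 FIRE
t=4: input=4 -> V=0 FIRE
t=5: input=4 -> V=0 FIRE
t=6: input=5 -> V=0 FIRE
t=7: input=4 -> V=0 FIRE
t=8: input=2 -> V=12
t=9: input=5 -> V=0 FIRE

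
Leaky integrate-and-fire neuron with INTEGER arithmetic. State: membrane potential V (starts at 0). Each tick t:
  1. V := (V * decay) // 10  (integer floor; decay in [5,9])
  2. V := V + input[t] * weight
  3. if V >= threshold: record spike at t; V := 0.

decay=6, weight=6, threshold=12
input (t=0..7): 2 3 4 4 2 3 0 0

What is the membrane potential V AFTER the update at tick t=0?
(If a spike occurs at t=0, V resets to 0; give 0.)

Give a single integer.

Answer: 0

Derivation:
t=0: input=2 -> V=0 FIRE
t=1: input=3 -> V=0 FIRE
t=2: input=4 -> V=0 FIRE
t=3: input=4 -> V=0 FIRE
t=4: input=2 -> V=0 FIRE
t=5: input=3 -> V=0 FIRE
t=6: input=0 -> V=0
t=7: input=0 -> V=0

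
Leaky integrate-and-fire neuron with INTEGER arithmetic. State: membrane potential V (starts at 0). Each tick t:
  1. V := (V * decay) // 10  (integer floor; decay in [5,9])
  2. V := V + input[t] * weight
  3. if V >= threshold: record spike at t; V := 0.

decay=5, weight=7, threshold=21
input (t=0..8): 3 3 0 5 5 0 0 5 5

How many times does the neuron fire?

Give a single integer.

t=0: input=3 -> V=0 FIRE
t=1: input=3 -> V=0 FIRE
t=2: input=0 -> V=0
t=3: input=5 -> V=0 FIRE
t=4: input=5 -> V=0 FIRE
t=5: input=0 -> V=0
t=6: input=0 -> V=0
t=7: input=5 -> V=0 FIRE
t=8: input=5 -> V=0 FIRE

Answer: 6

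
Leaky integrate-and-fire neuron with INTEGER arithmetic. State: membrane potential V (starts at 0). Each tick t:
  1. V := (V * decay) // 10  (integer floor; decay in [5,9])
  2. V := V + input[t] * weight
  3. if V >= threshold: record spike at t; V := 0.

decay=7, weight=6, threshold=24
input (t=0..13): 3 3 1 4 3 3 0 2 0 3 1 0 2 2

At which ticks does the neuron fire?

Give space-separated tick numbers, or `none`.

t=0: input=3 -> V=18
t=1: input=3 -> V=0 FIRE
t=2: input=1 -> V=6
t=3: input=4 -> V=0 FIRE
t=4: input=3 -> V=18
t=5: input=3 -> V=0 FIRE
t=6: input=0 -> V=0
t=7: input=2 -> V=12
t=8: input=0 -> V=8
t=9: input=3 -> V=23
t=10: input=1 -> V=22
t=11: input=0 -> V=15
t=12: input=2 -> V=22
t=13: input=2 -> V=0 FIRE

Answer: 1 3 5 13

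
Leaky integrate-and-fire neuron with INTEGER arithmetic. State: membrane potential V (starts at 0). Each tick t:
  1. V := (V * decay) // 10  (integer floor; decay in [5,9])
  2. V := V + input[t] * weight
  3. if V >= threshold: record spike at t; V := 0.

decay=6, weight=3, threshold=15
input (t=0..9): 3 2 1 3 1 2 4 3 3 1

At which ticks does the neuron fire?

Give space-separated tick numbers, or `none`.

t=0: input=3 -> V=9
t=1: input=2 -> V=11
t=2: input=1 -> V=9
t=3: input=3 -> V=14
t=4: input=1 -> V=11
t=5: input=2 -> V=12
t=6: input=4 -> V=0 FIRE
t=7: input=3 -> V=9
t=8: input=3 -> V=14
t=9: input=1 -> V=11

Answer: 6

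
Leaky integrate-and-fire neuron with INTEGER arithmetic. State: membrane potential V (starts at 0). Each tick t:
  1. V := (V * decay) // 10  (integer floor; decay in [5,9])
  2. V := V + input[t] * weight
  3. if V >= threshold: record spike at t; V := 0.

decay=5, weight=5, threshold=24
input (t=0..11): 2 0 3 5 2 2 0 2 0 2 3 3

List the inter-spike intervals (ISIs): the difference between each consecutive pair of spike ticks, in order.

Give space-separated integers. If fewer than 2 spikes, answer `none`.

Answer: 8

Derivation:
t=0: input=2 -> V=10
t=1: input=0 -> V=5
t=2: input=3 -> V=17
t=3: input=5 -> V=0 FIRE
t=4: input=2 -> V=10
t=5: input=2 -> V=15
t=6: input=0 -> V=7
t=7: input=2 -> V=13
t=8: input=0 -> V=6
t=9: input=2 -> V=13
t=10: input=3 -> V=21
t=11: input=3 -> V=0 FIRE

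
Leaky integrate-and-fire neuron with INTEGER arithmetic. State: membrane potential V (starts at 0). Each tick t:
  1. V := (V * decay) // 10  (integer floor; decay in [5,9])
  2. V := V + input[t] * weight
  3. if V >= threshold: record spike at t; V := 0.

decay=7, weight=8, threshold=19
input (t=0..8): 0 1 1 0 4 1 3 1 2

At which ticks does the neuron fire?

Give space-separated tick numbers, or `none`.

t=0: input=0 -> V=0
t=1: input=1 -> V=8
t=2: input=1 -> V=13
t=3: input=0 -> V=9
t=4: input=4 -> V=0 FIRE
t=5: input=1 -> V=8
t=6: input=3 -> V=0 FIRE
t=7: input=1 -> V=8
t=8: input=2 -> V=0 FIRE

Answer: 4 6 8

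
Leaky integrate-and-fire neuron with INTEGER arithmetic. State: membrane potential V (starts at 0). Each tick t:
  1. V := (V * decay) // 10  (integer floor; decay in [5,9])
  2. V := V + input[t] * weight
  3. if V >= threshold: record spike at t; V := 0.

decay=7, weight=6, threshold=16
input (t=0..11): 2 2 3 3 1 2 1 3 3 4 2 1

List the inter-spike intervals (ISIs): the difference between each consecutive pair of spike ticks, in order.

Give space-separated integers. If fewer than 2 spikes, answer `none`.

Answer: 1 1 2 2 1 1

Derivation:
t=0: input=2 -> V=12
t=1: input=2 -> V=0 FIRE
t=2: input=3 -> V=0 FIRE
t=3: input=3 -> V=0 FIRE
t=4: input=1 -> V=6
t=5: input=2 -> V=0 FIRE
t=6: input=1 -> V=6
t=7: input=3 -> V=0 FIRE
t=8: input=3 -> V=0 FIRE
t=9: input=4 -> V=0 FIRE
t=10: input=2 -> V=12
t=11: input=1 -> V=14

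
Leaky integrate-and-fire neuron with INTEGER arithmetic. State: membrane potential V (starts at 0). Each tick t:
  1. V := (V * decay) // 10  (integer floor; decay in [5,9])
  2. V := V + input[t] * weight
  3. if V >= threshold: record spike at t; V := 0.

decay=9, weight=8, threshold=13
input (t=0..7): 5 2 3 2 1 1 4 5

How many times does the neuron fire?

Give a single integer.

t=0: input=5 -> V=0 FIRE
t=1: input=2 -> V=0 FIRE
t=2: input=3 -> V=0 FIRE
t=3: input=2 -> V=0 FIRE
t=4: input=1 -> V=8
t=5: input=1 -> V=0 FIRE
t=6: input=4 -> V=0 FIRE
t=7: input=5 -> V=0 FIRE

Answer: 7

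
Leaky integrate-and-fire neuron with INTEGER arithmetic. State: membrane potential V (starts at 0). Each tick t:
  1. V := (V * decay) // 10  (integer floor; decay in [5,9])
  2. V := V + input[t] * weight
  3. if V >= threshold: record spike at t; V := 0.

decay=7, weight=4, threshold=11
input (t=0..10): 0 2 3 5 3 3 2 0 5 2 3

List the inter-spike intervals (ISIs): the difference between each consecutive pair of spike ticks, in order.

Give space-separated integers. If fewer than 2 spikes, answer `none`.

t=0: input=0 -> V=0
t=1: input=2 -> V=8
t=2: input=3 -> V=0 FIRE
t=3: input=5 -> V=0 FIRE
t=4: input=3 -> V=0 FIRE
t=5: input=3 -> V=0 FIRE
t=6: input=2 -> V=8
t=7: input=0 -> V=5
t=8: input=5 -> V=0 FIRE
t=9: input=2 -> V=8
t=10: input=3 -> V=0 FIRE

Answer: 1 1 1 3 2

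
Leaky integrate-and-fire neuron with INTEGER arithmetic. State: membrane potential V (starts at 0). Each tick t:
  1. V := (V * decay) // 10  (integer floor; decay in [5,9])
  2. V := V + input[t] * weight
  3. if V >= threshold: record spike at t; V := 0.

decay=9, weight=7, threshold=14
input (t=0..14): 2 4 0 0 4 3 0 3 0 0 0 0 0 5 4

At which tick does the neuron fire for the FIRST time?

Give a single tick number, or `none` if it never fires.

t=0: input=2 -> V=0 FIRE
t=1: input=4 -> V=0 FIRE
t=2: input=0 -> V=0
t=3: input=0 -> V=0
t=4: input=4 -> V=0 FIRE
t=5: input=3 -> V=0 FIRE
t=6: input=0 -> V=0
t=7: input=3 -> V=0 FIRE
t=8: input=0 -> V=0
t=9: input=0 -> V=0
t=10: input=0 -> V=0
t=11: input=0 -> V=0
t=12: input=0 -> V=0
t=13: input=5 -> V=0 FIRE
t=14: input=4 -> V=0 FIRE

Answer: 0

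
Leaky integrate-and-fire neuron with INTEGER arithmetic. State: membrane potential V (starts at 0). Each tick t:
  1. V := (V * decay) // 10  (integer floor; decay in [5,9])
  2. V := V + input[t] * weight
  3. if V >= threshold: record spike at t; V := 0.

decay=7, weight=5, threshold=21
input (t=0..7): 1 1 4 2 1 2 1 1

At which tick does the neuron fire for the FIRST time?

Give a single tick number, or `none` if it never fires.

t=0: input=1 -> V=5
t=1: input=1 -> V=8
t=2: input=4 -> V=0 FIRE
t=3: input=2 -> V=10
t=4: input=1 -> V=12
t=5: input=2 -> V=18
t=6: input=1 -> V=17
t=7: input=1 -> V=16

Answer: 2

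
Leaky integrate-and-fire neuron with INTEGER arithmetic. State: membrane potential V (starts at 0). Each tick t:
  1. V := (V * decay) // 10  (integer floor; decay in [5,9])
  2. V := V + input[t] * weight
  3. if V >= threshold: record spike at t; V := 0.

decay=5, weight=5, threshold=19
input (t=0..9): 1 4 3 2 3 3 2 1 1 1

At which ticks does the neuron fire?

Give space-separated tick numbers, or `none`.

t=0: input=1 -> V=5
t=1: input=4 -> V=0 FIRE
t=2: input=3 -> V=15
t=3: input=2 -> V=17
t=4: input=3 -> V=0 FIRE
t=5: input=3 -> V=15
t=6: input=2 -> V=17
t=7: input=1 -> V=13
t=8: input=1 -> V=11
t=9: input=1 -> V=10

Answer: 1 4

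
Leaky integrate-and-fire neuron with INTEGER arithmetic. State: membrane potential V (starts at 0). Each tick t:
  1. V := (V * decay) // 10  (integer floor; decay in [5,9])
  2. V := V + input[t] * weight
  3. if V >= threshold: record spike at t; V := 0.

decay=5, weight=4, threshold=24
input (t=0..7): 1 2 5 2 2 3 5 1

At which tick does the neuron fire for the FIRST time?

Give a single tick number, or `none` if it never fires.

Answer: 2

Derivation:
t=0: input=1 -> V=4
t=1: input=2 -> V=10
t=2: input=5 -> V=0 FIRE
t=3: input=2 -> V=8
t=4: input=2 -> V=12
t=5: input=3 -> V=18
t=6: input=5 -> V=0 FIRE
t=7: input=1 -> V=4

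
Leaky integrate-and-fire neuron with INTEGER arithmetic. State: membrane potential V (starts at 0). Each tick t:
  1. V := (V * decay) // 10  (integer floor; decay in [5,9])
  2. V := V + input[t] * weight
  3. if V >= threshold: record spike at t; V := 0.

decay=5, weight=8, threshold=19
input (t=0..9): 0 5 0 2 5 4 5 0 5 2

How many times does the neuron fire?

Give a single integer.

t=0: input=0 -> V=0
t=1: input=5 -> V=0 FIRE
t=2: input=0 -> V=0
t=3: input=2 -> V=16
t=4: input=5 -> V=0 FIRE
t=5: input=4 -> V=0 FIRE
t=6: input=5 -> V=0 FIRE
t=7: input=0 -> V=0
t=8: input=5 -> V=0 FIRE
t=9: input=2 -> V=16

Answer: 5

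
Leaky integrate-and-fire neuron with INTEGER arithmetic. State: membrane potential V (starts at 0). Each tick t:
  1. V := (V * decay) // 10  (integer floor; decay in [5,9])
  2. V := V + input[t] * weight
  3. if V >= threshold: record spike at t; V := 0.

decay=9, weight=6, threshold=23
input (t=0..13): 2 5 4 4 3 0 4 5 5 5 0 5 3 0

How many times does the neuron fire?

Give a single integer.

Answer: 8

Derivation:
t=0: input=2 -> V=12
t=1: input=5 -> V=0 FIRE
t=2: input=4 -> V=0 FIRE
t=3: input=4 -> V=0 FIRE
t=4: input=3 -> V=18
t=5: input=0 -> V=16
t=6: input=4 -> V=0 FIRE
t=7: input=5 -> V=0 FIRE
t=8: input=5 -> V=0 FIRE
t=9: input=5 -> V=0 FIRE
t=10: input=0 -> V=0
t=11: input=5 -> V=0 FIRE
t=12: input=3 -> V=18
t=13: input=0 -> V=16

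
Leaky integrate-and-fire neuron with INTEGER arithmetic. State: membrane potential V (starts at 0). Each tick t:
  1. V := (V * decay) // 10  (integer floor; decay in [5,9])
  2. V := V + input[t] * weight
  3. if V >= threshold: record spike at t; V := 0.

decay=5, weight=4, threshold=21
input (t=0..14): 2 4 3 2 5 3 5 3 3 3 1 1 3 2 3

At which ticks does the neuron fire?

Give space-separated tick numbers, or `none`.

t=0: input=2 -> V=8
t=1: input=4 -> V=20
t=2: input=3 -> V=0 FIRE
t=3: input=2 -> V=8
t=4: input=5 -> V=0 FIRE
t=5: input=3 -> V=12
t=6: input=5 -> V=0 FIRE
t=7: input=3 -> V=12
t=8: input=3 -> V=18
t=9: input=3 -> V=0 FIRE
t=10: input=1 -> V=4
t=11: input=1 -> V=6
t=12: input=3 -> V=15
t=13: input=2 -> V=15
t=14: input=3 -> V=19

Answer: 2 4 6 9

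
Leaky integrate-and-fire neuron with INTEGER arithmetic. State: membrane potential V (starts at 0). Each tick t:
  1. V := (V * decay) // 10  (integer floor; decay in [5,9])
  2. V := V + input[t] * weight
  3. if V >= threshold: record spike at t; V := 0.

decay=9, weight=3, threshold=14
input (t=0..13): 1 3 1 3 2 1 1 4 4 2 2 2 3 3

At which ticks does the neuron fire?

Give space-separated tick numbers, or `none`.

t=0: input=1 -> V=3
t=1: input=3 -> V=11
t=2: input=1 -> V=12
t=3: input=3 -> V=0 FIRE
t=4: input=2 -> V=6
t=5: input=1 -> V=8
t=6: input=1 -> V=10
t=7: input=4 -> V=0 FIRE
t=8: input=4 -> V=12
t=9: input=2 -> V=0 FIRE
t=10: input=2 -> V=6
t=11: input=2 -> V=11
t=12: input=3 -> V=0 FIRE
t=13: input=3 -> V=9

Answer: 3 7 9 12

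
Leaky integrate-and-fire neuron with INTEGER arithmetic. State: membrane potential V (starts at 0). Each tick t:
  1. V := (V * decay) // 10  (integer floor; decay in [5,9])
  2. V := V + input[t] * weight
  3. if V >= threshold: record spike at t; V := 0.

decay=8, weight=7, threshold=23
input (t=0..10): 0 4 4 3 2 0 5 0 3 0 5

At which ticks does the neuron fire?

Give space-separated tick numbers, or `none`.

t=0: input=0 -> V=0
t=1: input=4 -> V=0 FIRE
t=2: input=4 -> V=0 FIRE
t=3: input=3 -> V=21
t=4: input=2 -> V=0 FIRE
t=5: input=0 -> V=0
t=6: input=5 -> V=0 FIRE
t=7: input=0 -> V=0
t=8: input=3 -> V=21
t=9: input=0 -> V=16
t=10: input=5 -> V=0 FIRE

Answer: 1 2 4 6 10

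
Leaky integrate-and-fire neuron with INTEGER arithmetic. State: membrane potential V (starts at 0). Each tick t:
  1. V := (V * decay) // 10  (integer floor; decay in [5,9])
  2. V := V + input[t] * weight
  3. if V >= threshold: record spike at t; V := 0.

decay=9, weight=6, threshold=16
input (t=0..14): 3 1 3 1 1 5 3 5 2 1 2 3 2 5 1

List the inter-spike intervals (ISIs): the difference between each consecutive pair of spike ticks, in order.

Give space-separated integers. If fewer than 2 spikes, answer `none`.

Answer: 2 3 1 1 2 2 2

Derivation:
t=0: input=3 -> V=0 FIRE
t=1: input=1 -> V=6
t=2: input=3 -> V=0 FIRE
t=3: input=1 -> V=6
t=4: input=1 -> V=11
t=5: input=5 -> V=0 FIRE
t=6: input=3 -> V=0 FIRE
t=7: input=5 -> V=0 FIRE
t=8: input=2 -> V=12
t=9: input=1 -> V=0 FIRE
t=10: input=2 -> V=12
t=11: input=3 -> V=0 FIRE
t=12: input=2 -> V=12
t=13: input=5 -> V=0 FIRE
t=14: input=1 -> V=6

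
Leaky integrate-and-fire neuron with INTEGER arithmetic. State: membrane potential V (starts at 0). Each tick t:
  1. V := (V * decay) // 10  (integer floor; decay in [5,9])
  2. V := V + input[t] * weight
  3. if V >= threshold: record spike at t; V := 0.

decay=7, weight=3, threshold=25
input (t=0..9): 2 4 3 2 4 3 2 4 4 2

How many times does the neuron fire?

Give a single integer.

t=0: input=2 -> V=6
t=1: input=4 -> V=16
t=2: input=3 -> V=20
t=3: input=2 -> V=20
t=4: input=4 -> V=0 FIRE
t=5: input=3 -> V=9
t=6: input=2 -> V=12
t=7: input=4 -> V=20
t=8: input=4 -> V=0 FIRE
t=9: input=2 -> V=6

Answer: 2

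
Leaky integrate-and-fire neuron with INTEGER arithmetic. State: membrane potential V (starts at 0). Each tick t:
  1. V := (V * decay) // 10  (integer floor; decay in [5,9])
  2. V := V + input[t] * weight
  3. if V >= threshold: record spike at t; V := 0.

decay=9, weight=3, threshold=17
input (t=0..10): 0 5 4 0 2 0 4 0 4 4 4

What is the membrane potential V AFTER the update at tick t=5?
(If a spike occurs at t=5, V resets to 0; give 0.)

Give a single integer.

Answer: 5

Derivation:
t=0: input=0 -> V=0
t=1: input=5 -> V=15
t=2: input=4 -> V=0 FIRE
t=3: input=0 -> V=0
t=4: input=2 -> V=6
t=5: input=0 -> V=5
t=6: input=4 -> V=16
t=7: input=0 -> V=14
t=8: input=4 -> V=0 FIRE
t=9: input=4 -> V=12
t=10: input=4 -> V=0 FIRE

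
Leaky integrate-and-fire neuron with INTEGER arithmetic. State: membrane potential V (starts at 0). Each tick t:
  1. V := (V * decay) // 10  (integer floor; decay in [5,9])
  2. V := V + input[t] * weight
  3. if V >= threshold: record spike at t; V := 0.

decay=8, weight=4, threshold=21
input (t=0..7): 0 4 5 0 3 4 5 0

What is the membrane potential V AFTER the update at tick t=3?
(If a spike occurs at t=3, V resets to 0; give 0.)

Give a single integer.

Answer: 0

Derivation:
t=0: input=0 -> V=0
t=1: input=4 -> V=16
t=2: input=5 -> V=0 FIRE
t=3: input=0 -> V=0
t=4: input=3 -> V=12
t=5: input=4 -> V=0 FIRE
t=6: input=5 -> V=20
t=7: input=0 -> V=16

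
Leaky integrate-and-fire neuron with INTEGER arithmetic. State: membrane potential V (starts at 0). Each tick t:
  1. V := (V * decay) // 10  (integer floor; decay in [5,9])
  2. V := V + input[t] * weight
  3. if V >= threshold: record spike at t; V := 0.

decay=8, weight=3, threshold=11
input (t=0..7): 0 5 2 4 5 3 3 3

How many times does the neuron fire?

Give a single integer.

t=0: input=0 -> V=0
t=1: input=5 -> V=0 FIRE
t=2: input=2 -> V=6
t=3: input=4 -> V=0 FIRE
t=4: input=5 -> V=0 FIRE
t=5: input=3 -> V=9
t=6: input=3 -> V=0 FIRE
t=7: input=3 -> V=9

Answer: 4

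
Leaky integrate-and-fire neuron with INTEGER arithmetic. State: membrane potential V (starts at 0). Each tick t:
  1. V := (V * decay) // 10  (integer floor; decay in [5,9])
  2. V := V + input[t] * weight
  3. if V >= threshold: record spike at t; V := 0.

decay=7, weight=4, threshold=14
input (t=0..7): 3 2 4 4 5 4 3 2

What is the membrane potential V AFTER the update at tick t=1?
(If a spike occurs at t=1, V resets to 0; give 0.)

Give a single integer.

Answer: 0

Derivation:
t=0: input=3 -> V=12
t=1: input=2 -> V=0 FIRE
t=2: input=4 -> V=0 FIRE
t=3: input=4 -> V=0 FIRE
t=4: input=5 -> V=0 FIRE
t=5: input=4 -> V=0 FIRE
t=6: input=3 -> V=12
t=7: input=2 -> V=0 FIRE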